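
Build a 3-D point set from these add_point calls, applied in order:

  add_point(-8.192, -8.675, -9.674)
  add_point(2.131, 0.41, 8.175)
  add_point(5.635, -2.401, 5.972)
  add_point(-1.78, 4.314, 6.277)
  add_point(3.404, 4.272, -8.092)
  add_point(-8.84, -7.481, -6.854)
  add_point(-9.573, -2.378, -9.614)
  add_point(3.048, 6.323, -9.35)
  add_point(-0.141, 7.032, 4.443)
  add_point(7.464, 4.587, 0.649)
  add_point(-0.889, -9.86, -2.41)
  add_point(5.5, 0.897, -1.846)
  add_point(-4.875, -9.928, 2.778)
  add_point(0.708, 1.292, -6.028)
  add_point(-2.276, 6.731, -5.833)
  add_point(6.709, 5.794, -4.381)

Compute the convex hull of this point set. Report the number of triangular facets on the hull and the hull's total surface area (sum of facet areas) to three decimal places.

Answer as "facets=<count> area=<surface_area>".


facets=26 area=882.685

Hull vertices (15/16): indices [0, 1, 2, 3, 4, 5, 6, 7, 8, 9, 10, 11, 12, 14, 15].

Triangle areas on the boundary:
  f1: (p1, p8, p9) → 33.7254
  f2: (p3, p12, p6) → 111.5798
  f3: (p3, p14, p6) → 74.5647
  f4: (p3, p14, p8) → 17.8208
  f5: (p3, p1, p12) → 39.7221
  f6: (p3, p1, p8) → 9.9967
  f7: (p7, p14, p6) → 37.6711
  f8: (p7, p14, p8) → 31.1731
  f9: (p0, p10, p12) → 33.6419
  f10: (p0, p7, p6) → 45.7523
  f11: (p2, p1, p12) → 33.0313
  f12: (p2, p10, p12) → 41.6030
  f13: (p2, p1, p9) → 22.4342
  f14: (p15, p8, p9) → 22.5238
  f15: (p15, p7, p8) → 33.6125
  f16: (p5, p12, p6) → 23.1987
  f17: (p5, p0, p6) → 9.1319
  f18: (p5, p0, p12) → 12.7678
  f19: (p4, p15, p10) → 40.4686
  f20: (p4, p15, p7) → 6.1721
  f21: (p4, p0, p10) → 80.9487
  f22: (p4, p0, p7) → 18.6033
  f23: (p11, p2, p10) → 50.9496
  f24: (p11, p15, p10) → 19.4996
  f25: (p11, p2, p9) → 20.3032
  f26: (p11, p15, p9) → 11.7885
Σ area = 882.685

Euler characteristic 15−39+26 = 2 ✓


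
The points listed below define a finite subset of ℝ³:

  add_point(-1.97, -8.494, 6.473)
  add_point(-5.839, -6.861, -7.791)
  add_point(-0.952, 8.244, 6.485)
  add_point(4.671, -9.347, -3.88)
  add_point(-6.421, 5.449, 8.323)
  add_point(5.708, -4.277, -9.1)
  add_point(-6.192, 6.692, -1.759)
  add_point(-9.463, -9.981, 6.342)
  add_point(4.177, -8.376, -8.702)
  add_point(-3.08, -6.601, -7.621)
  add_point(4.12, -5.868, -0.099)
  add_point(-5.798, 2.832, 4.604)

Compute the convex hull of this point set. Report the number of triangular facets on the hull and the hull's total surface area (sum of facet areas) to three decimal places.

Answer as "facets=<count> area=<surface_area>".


Hull vertices (10/12): indices [0, 1, 2, 3, 4, 5, 6, 7, 8, 10].

Facet areas (half cross-product norm):
  f1: (p0, p4, p7) → 56.0163
  f2: (p0, p4, p2) → 46.9549
  f3: (p6, p4, p7) → 80.5317
  f4: (p6, p1, p7) → 108.4661
  f5: (p6, p4, p2) → 30.4239
  f6: (p6, p2, p5) → 87.5584
  f7: (p6, p1, p5) → 87.5719
  f8: (p10, p2, p5) → 72.5833
  f9: (p10, p0, p2) → 74.1720
  f10: (p8, p1, p5) → 21.8342
  f11: (p8, p1, p7) → 72.5473
  f12: (p3, p10, p0) → 22.1598
  f13: (p3, p0, p7) → 40.7793
  f14: (p3, p8, p7) → 37.4267
  f15: (p3, p10, p5) → 18.9447
  f16: (p3, p8, p5) → 10.5513
Σ area = 868.522

Euler characteristic 10−24+16 = 2 ✓

facets=16 area=868.522


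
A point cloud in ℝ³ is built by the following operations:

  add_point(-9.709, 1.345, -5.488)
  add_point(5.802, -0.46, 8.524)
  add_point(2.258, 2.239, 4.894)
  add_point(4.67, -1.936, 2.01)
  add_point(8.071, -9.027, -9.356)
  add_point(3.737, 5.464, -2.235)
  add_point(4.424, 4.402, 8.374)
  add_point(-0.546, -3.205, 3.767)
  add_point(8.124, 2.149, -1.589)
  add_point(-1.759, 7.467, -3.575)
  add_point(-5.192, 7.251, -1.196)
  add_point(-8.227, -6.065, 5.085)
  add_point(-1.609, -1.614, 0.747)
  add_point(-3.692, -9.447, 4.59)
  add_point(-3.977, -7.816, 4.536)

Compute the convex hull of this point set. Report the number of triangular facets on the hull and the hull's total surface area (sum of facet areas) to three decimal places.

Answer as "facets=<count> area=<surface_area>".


facets=16 area=908.171

10 of the 15 inputs are extreme points: [0, 1, 4, 5, 6, 8, 9, 10, 11, 13].

Triangle areas on the boundary:
  f1: (p13, p4, p0) → 140.6674
  f2: (p9, p4, p0) → 101.0041
  f3: (p11, p13, p0) → 34.4306
  f4: (p1, p4, p8) → 68.5138
  f5: (p1, p6, p8) → 26.4806
  f6: (p1, p13, p4) → 120.8301
  f7: (p1, p11, p13) → 38.3919
  f8: (p1, p11, p6) → 38.9907
  f9: (p5, p4, p8) → 34.1564
  f10: (p5, p9, p4) → 45.2493
  f11: (p5, p6, p8) → 28.8086
  f12: (p5, p9, p6) → 30.4393
  f13: (p10, p9, p0) → 17.6497
  f14: (p10, p9, p6) → 28.5861
  f15: (p10, p11, p0) → 55.6310
  f16: (p10, p11, p6) → 98.3413
Σ area = 908.171

Euler: V−E+F = 10−24+16 = 2.


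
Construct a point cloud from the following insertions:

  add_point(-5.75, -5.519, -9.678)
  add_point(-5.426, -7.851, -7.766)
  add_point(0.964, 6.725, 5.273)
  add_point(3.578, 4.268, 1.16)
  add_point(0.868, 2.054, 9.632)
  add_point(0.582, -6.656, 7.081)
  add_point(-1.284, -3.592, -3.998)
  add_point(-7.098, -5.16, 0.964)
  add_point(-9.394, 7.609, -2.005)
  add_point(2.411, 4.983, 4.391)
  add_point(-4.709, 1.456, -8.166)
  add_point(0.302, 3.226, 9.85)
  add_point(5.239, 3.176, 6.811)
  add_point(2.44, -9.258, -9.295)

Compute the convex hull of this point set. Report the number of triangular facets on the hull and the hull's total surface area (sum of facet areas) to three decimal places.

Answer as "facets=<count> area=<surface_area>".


facets=20 area=807.573

Points on the hull: [0, 1, 2, 3, 4, 5, 7, 8, 10, 11, 12, 13] (12 of 14).

Per-facet area ½‖(b−a)×(c−a)‖:
  f1: (p7, p11, p8) → 89.5611
  f2: (p3, p13, p12) → 45.8250
  f3: (p0, p7, p8) → 70.4157
  f4: (p5, p7, p11) → 50.9814
  f5: (p5, p13, p12) → 90.5727
  f6: (p2, p3, p8) → 34.6278
  f7: (p2, p3, p12) → 14.1941
  f8: (p2, p11, p8) → 33.6998
  f9: (p2, p11, p12) → 14.5024
  f10: (p10, p3, p8) → 60.6197
  f11: (p10, p3, p13) → 82.1532
  f12: (p10, p0, p8) → 26.6614
  f13: (p10, p0, p13) → 31.3691
  f14: (p1, p0, p13) → 12.2520
  f15: (p1, p0, p7) → 13.1900
  f16: (p1, p5, p13) → 64.3258
  f17: (p1, p5, p7) → 42.3460
  f18: (p4, p11, p12) → 3.3976
  f19: (p4, p5, p12) → 24.0866
  f20: (p4, p5, p11) → 2.7919
Σ area = 807.573

Euler: V−E+F = 12−30+20 = 2.


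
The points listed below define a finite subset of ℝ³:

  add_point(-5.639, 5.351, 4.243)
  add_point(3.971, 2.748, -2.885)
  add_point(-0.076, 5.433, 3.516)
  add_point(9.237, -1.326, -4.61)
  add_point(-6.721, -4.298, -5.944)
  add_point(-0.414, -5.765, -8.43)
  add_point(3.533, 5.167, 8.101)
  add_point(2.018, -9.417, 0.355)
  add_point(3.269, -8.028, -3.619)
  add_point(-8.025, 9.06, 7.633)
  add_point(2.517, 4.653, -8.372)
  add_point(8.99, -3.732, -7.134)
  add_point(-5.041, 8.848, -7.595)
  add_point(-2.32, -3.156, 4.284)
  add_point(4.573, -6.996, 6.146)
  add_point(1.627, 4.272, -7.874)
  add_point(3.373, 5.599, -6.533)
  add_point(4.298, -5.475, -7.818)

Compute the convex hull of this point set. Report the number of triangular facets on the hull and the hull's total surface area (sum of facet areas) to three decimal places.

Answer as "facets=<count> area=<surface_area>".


facets=24 area=983.898

Points on the hull: [3, 4, 5, 6, 7, 8, 9, 10, 11, 12, 13, 14, 16, 17] (14 of 18).

Area of each hull facet:
  f1: (p6, p12, p9) → 93.6504
  f2: (p4, p5, p7) → 34.0510
  f3: (p4, p12, p9) → 102.7239
  f4: (p4, p12, p5) → 46.2608
  f5: (p13, p4, p9) → 76.8858
  f6: (p13, p4, p7) → 45.8397
  f7: (p14, p6, p3) → 77.5639
  f8: (p14, p13, p7) → 25.7572
  f9: (p14, p6, p9) → 69.5531
  f10: (p14, p13, p9) → 39.6390
  f11: (p8, p5, p7) → 11.1255
  f12: (p8, p17, p5) → 11.8548
  f13: (p16, p6, p3) → 65.9839
  f14: (p16, p6, p12) → 65.8525
  f15: (p10, p12, p5) → 45.7065
  f16: (p10, p17, p5) → 24.3403
  f17: (p10, p16, p12) → 9.6979
  f18: (p11, p10, p17) → 25.6276
  f19: (p11, p8, p17) → 12.2709
  f20: (p11, p16, p3) → 15.3633
  f21: (p11, p10, p16) → 11.9350
  f22: (p11, p14, p3) → 21.9082
  f23: (p11, p14, p7) → 39.2214
  f24: (p11, p8, p7) → 11.0848
Σ area = 983.898

Euler: V−E+F = 14−36+24 = 2.


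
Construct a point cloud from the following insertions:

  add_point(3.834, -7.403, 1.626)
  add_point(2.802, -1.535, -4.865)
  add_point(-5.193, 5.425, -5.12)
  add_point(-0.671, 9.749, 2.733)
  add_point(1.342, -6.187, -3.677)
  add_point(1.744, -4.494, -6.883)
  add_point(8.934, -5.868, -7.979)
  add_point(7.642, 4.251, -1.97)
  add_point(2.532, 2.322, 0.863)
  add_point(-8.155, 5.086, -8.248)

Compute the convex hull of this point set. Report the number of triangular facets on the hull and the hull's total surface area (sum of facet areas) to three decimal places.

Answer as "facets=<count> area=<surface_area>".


facets=10 area=557.563

Hull vertices (7/10): indices [0, 3, 4, 5, 6, 7, 9].

Per-facet area ½‖(b−a)×(c−a)‖:
  f1: (p0, p3, p9) → 121.6595
  f2: (p7, p6, p9) → 100.6515
  f3: (p7, p3, p9) → 77.2356
  f4: (p7, p0, p6) → 60.2681
  f5: (p7, p0, p3) → 69.9757
  f6: (p4, p0, p9) → 34.3968
  f7: (p4, p0, p6) → 26.0390
  f8: (p5, p6, p9) → 30.1492
  f9: (p5, p4, p9) → 23.8422
  f10: (p5, p4, p6) → 13.3450
Σ area = 557.563

Euler: V−E+F = 7−15+10 = 2.


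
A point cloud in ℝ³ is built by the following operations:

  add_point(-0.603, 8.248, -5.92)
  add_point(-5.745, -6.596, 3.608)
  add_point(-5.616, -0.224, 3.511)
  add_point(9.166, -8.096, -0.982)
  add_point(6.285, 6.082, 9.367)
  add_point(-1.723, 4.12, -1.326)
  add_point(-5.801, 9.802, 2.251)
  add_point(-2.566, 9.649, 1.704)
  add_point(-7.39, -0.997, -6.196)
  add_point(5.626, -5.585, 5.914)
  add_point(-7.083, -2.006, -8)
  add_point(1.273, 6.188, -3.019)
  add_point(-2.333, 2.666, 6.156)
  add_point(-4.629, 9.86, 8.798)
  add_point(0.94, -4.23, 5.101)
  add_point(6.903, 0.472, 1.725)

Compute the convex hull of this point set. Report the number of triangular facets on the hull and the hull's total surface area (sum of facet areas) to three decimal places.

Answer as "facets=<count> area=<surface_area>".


facets=18 area=926.320

Extreme-point indices: [0, 1, 3, 4, 6, 7, 8, 9, 10, 13, 15] — 11 of 16 on the boundary.

Area of each hull facet:
  f1: (p9, p4, p3) → 42.6600
  f2: (p9, p1, p3) → 46.1777
  f3: (p9, p13, p4) → 68.2526
  f4: (p9, p1, p13) → 98.5500
  f5: (p10, p0, p3) → 111.5434
  f6: (p10, p1, p8) → 10.4337
  f7: (p10, p1, p3) → 97.4898
  f8: (p15, p4, p3) → 26.5890
  f9: (p15, p0, p3) → 52.6514
  f10: (p15, p0, p4) → 62.6778
  f11: (p6, p1, p8) → 77.7402
  f12: (p6, p1, p13) → 54.5746
  f13: (p6, p10, p8) → 6.5971
  f14: (p6, p10, p0) → 60.3530
  f15: (p7, p6, p13) → 10.9226
  f16: (p7, p6, p0) → 11.9849
  f17: (p7, p13, p4) → 41.6309
  f18: (p7, p0, p4) → 45.4913
Σ area = 926.320

Euler: V−E+F = 11−27+18 = 2.


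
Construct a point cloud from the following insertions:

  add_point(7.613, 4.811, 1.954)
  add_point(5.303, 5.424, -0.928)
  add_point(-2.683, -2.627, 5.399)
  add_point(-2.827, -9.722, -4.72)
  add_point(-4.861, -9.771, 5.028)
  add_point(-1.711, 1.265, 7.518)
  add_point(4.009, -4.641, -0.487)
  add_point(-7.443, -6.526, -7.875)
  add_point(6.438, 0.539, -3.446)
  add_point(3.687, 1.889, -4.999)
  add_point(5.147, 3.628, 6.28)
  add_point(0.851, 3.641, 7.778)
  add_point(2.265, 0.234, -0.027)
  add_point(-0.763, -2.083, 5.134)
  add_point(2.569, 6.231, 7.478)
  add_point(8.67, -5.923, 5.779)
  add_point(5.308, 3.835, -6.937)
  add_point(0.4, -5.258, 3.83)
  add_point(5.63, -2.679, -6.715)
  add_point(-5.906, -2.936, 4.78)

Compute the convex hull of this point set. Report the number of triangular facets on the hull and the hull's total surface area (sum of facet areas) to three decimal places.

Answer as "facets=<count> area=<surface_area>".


facets=24 area=803.615

Points on the hull: [0, 1, 3, 4, 5, 7, 8, 10, 11, 14, 15, 16, 18, 19] (14 of 20).

Facet areas (half cross-product norm):
  f1: (p16, p14, p7) → 122.3199
  f2: (p3, p4, p7) → 30.2062
  f3: (p3, p4, p15) → 69.3975
  f4: (p19, p14, p7) → 74.5014
  f5: (p19, p4, p7) → 44.7346
  f6: (p18, p3, p15) → 73.3395
  f7: (p18, p16, p7) → 43.4207
  f8: (p18, p3, p7) → 35.6514
  f9: (p5, p19, p14) → 9.2046
  f10: (p5, p19, p4) → 19.2793
  f11: (p5, p4, p15) → 70.3718
  f12: (p10, p14, p15) → 9.3558
  f13: (p10, p0, p15) → 26.0818
  f14: (p10, p0, p14) → 8.9106
  f15: (p1, p16, p14) → 9.4834
  f16: (p1, p0, p14) → 14.1519
  f17: (p1, p0, p16) → 8.2886
  f18: (p8, p0, p15) → 38.1311
  f19: (p8, p18, p15) → 26.1513
  f20: (p8, p0, p16) → 16.9541
  f21: (p8, p18, p16) → 11.4546
  f22: (p11, p14, p15) → 18.7851
  f23: (p11, p5, p15) → 21.8648
  f24: (p11, p5, p14) → 1.5748
Σ area = 803.615

Euler characteristic 14−36+24 = 2 ✓


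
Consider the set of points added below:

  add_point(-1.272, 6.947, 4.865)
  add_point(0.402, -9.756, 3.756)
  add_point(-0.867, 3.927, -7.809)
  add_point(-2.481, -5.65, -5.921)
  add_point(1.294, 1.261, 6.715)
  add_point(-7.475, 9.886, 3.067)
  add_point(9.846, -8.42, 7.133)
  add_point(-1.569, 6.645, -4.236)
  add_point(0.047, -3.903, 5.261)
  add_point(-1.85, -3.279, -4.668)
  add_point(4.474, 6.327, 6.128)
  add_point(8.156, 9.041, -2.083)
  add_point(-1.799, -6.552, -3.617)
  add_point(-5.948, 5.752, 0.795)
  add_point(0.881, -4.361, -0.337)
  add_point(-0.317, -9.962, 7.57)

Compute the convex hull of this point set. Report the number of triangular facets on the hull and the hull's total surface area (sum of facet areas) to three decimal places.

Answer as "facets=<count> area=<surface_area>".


Extreme-point indices: [1, 2, 3, 4, 5, 6, 7, 10, 11, 15] — 10 of 16 on the boundary.

Facet areas (half cross-product norm):
  f1: (p10, p11, p5) → 60.1573
  f2: (p10, p11, p6) → 72.5243
  f3: (p3, p15, p5) → 131.6847
  f4: (p3, p2, p5) → 68.3009
  f5: (p3, p11, p6) → 153.0399
  f6: (p3, p11, p2) → 52.3420
  f7: (p7, p2, p5) → 11.3293
  f8: (p7, p11, p5) → 47.9800
  f9: (p7, p11, p2) → 22.9808
  f10: (p4, p15, p6) → 55.9590
  f11: (p4, p10, p6) → 37.2334
  f12: (p4, p15, p5) → 58.9894
  f13: (p4, p10, p5) → 37.4938
  f14: (p1, p15, p6) → 19.4468
  f15: (p1, p3, p6) → 47.9648
  f16: (p1, p3, p15) → 11.4202
Σ area = 888.847

Euler: V−E+F = 10−24+16 = 2.

facets=16 area=888.847


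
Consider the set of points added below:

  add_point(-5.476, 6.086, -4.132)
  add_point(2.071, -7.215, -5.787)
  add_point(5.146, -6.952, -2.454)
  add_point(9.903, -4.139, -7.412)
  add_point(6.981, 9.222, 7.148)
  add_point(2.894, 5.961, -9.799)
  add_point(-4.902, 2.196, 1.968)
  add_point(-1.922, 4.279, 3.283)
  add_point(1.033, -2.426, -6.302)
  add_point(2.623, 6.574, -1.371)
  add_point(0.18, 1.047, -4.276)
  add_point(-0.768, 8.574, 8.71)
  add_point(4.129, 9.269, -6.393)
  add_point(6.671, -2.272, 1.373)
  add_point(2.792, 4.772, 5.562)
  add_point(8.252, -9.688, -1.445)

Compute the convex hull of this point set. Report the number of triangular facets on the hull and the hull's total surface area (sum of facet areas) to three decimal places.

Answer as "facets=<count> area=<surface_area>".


facets=14 area=825.526

9 of the 16 inputs are extreme points: [0, 1, 3, 4, 5, 6, 11, 12, 15].

Facet areas (half cross-product norm):
  f1: (p11, p12, p0) → 71.0558
  f2: (p5, p12, p0) → 24.3495
  f3: (p5, p12, p3) → 29.5738
  f4: (p4, p12, p3) → 101.2399
  f5: (p4, p11, p12) → 54.8759
  f6: (p4, p15, p3) → 82.5752
  f7: (p4, p15, p11) → 82.3407
  f8: (p1, p5, p3) → 52.7266
  f9: (p1, p15, p3) → 29.5837
  f10: (p1, p5, p0) → 68.3223
  f11: (p6, p15, p11) → 88.9765
  f12: (p6, p1, p15) → 53.3775
  f13: (p6, p11, p0) → 35.6640
  f14: (p6, p1, p0) → 50.8647
Σ area = 825.526

Check V−E+F: 9 − 21 + 14 = 2.


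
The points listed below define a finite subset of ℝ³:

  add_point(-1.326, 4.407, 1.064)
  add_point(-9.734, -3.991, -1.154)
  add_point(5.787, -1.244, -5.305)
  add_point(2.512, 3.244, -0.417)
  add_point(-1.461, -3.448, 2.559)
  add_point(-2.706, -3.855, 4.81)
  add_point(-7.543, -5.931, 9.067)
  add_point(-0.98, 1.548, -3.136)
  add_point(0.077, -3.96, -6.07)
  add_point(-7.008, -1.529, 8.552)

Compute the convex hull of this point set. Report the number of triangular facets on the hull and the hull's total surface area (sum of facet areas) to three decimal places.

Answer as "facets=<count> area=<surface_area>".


Hull vertices (9/10): indices [0, 1, 2, 3, 5, 6, 7, 8, 9].

Per-facet area ½‖(b−a)×(c−a)‖:
  f1: (p9, p0, p1) → 53.6144
  f2: (p9, p6, p1) → 22.8751
  f3: (p7, p0, p1) → 26.7619
  f4: (p3, p9, p0) → 19.8941
  f5: (p3, p7, p2) → 16.8857
  f6: (p3, p7, p0) → 9.4306
  f7: (p8, p7, p1) → 32.4743
  f8: (p8, p7, p2) → 19.3680
  f9: (p8, p6, p1) → 56.5283
  f10: (p8, p6, p2) → 51.0338
  f11: (p5, p9, p6) → 13.4126
  f12: (p5, p3, p9) → 28.8510
  f13: (p5, p6, p2) → 8.4531
  f14: (p5, p3, p2) → 37.5188
Σ area = 397.102

Euler: V−E+F = 9−21+14 = 2.

facets=14 area=397.102


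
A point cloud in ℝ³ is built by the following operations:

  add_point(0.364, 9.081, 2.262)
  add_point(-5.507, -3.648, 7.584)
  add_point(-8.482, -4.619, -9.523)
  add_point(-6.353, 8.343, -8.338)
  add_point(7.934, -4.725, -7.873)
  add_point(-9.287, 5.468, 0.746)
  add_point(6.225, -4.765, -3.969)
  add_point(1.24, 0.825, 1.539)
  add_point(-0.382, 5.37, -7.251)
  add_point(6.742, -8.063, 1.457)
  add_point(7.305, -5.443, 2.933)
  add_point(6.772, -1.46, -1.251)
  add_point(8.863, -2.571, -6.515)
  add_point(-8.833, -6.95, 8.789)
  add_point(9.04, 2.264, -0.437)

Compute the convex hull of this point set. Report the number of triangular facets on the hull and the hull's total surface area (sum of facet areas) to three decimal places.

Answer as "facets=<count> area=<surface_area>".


facets=20 area=1064.204

Points on the hull: [0, 1, 2, 3, 4, 5, 8, 9, 10, 12, 13, 14] (12 of 15).

Triangle areas on the boundary:
  f1: (p2, p13, p5) → 104.5087
  f2: (p3, p2, p5) → 63.6731
  f3: (p0, p13, p5) → 75.7807
  f4: (p0, p3, p5) → 50.4032
  f5: (p9, p2, p13) → 143.7305
  f6: (p4, p3, p2) → 107.3430
  f7: (p4, p9, p2) → 82.3129
  f8: (p1, p0, p13) → 12.6949
  f9: (p12, p4, p9) → 13.3484
  f10: (p10, p9, p13) → 26.2708
  f11: (p10, p1, p13) → 25.6782
  f12: (p10, p12, p14) → 32.2482
  f13: (p10, p12, p9) → 15.0392
  f14: (p10, p0, p14) → 46.6686
  f15: (p10, p1, p0) → 95.5814
  f16: (p8, p4, p3) → 19.9445
  f17: (p8, p12, p4) → 16.1145
  f18: (p8, p12, p14) → 44.5932
  f19: (p8, p0, p14) → 53.7242
  f20: (p8, p0, p3) → 34.5454
Σ area = 1064.204

Euler characteristic 12−30+20 = 2 ✓


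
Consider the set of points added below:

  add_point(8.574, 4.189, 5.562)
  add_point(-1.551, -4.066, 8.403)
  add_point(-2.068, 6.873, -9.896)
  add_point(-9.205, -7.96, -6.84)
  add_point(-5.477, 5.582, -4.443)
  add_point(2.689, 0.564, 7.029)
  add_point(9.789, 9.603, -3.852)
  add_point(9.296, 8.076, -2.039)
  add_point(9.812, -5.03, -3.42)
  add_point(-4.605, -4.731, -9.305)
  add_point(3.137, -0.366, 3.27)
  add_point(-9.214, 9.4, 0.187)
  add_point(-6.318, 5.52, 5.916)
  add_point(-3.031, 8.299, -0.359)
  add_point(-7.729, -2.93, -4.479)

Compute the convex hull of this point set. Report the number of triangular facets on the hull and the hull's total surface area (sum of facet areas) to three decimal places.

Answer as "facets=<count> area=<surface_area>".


facets=16 area=1119.211

10 of the 15 inputs are extreme points: [0, 1, 2, 3, 5, 6, 8, 9, 11, 12].

Per-facet area ½‖(b−a)×(c−a)‖:
  f1: (p1, p3, p8) → 135.2637
  f2: (p0, p1, p8) → 84.3148
  f3: (p2, p3, p11) → 103.2406
  f4: (p12, p0, p11) → 51.0977
  f5: (p12, p3, p11) → 68.9171
  f6: (p12, p1, p3) → 94.3433
  f7: (p9, p3, p8) → 40.4679
  f8: (p9, p2, p8) → 91.4211
  f9: (p9, p2, p3) → 26.3010
  f10: (p6, p0, p11) → 101.4935
  f11: (p6, p2, p11) → 85.2692
  f12: (p6, p0, p8) → 68.2983
  f13: (p6, p2, p8) → 97.7011
  f14: (p5, p0, p1) → 6.0795
  f15: (p5, p12, p1) → 32.5125
  f16: (p5, p12, p0) → 32.4897
Σ area = 1119.211

Euler characteristic 10−24+16 = 2 ✓


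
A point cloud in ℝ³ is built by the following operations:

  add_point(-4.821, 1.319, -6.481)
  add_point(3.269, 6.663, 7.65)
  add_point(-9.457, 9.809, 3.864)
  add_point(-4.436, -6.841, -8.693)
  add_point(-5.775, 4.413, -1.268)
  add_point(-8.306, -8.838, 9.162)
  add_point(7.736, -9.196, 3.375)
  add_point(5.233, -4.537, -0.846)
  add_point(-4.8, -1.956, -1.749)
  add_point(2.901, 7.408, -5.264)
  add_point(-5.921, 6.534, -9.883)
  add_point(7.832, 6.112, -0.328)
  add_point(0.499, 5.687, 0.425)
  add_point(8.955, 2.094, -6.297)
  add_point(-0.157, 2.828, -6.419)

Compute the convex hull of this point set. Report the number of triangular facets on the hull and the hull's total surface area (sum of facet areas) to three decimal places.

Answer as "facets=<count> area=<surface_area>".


Hull vertices (9/15): indices [1, 2, 3, 5, 6, 9, 10, 11, 13].

Area of each hull facet:
  f1: (p10, p5, p2) → 141.3910
  f2: (p3, p10, p13) → 98.7194
  f3: (p3, p10, p5) → 122.3362
  f4: (p1, p5, p2) → 123.9882
  f5: (p6, p1, p5) → 135.9075
  f6: (p6, p3, p13) → 111.9123
  f7: (p6, p3, p5) → 133.3728
  f8: (p9, p10, p13) → 34.1156
  f9: (p9, p10, p2) → 70.6554
  f10: (p11, p9, p13) → 24.0851
  f11: (p11, p6, p13) → 53.8779
  f12: (p11, p6, p1) → 71.7012
  f13: (p11, p1, p2) → 61.0476
  f14: (p11, p9, p2) → 54.3512
Σ area = 1237.461

Euler: V−E+F = 9−21+14 = 2.

facets=14 area=1237.461


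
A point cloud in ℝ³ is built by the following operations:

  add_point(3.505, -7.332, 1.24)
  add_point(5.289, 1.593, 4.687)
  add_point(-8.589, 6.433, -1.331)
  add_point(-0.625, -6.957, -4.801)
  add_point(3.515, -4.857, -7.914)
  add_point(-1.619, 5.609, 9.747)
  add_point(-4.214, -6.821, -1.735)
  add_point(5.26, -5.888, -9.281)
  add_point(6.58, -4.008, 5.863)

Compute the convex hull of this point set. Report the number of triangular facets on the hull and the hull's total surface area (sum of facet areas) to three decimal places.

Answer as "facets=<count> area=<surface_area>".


facets=12 area=612.017

Extreme-point indices: [0, 1, 2, 3, 5, 6, 7, 8] — 8 of 9 on the boundary.

Triangle areas on the boundary:
  f1: (p7, p0, p8) → 29.0426
  f2: (p3, p7, p2) → 54.5750
  f3: (p3, p7, p0) → 27.3335
  f4: (p6, p0, p8) → 19.9733
  f5: (p6, p5, p8) → 87.7776
  f6: (p6, p3, p0) → 17.2046
  f7: (p6, p3, p2) → 31.6091
  f8: (p6, p5, p2) → 89.6761
  f9: (p1, p7, p8) → 44.7075
  f10: (p1, p5, p8) → 24.6513
  f11: (p1, p7, p2) → 123.4929
  f12: (p1, p5, p2) → 61.9739
Σ area = 612.017

Check V−E+F: 8 − 18 + 12 = 2.


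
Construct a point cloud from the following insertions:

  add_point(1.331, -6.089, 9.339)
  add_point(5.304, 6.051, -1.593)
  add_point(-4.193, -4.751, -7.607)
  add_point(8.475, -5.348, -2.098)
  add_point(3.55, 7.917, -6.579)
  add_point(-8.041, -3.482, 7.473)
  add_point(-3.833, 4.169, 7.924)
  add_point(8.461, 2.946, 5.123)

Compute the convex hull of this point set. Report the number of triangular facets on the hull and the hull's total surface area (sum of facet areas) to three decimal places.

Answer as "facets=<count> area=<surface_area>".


facets=12 area=770.973

Points on the hull: [0, 1, 2, 3, 4, 5, 6, 7] (8 of 8).

Area of each hull facet:
  f1: (p2, p4, p3) → 90.9572
  f2: (p7, p4, p3) → 71.7615
  f3: (p0, p7, p3) → 63.6370
  f4: (p0, p2, p5) → 77.1299
  f5: (p0, p2, p3) → 92.3829
  f6: (p6, p2, p5) → 68.2639
  f7: (p6, p2, p4) → 115.8868
  f8: (p6, p0, p5) → 42.0926
  f9: (p6, p0, p7) → 63.8244
  f10: (p1, p7, p4) → 2.4792
  f11: (p1, p6, p4) → 33.0127
  f12: (p1, p6, p7) → 49.5453
Σ area = 770.973

Euler characteristic 8−18+12 = 2 ✓


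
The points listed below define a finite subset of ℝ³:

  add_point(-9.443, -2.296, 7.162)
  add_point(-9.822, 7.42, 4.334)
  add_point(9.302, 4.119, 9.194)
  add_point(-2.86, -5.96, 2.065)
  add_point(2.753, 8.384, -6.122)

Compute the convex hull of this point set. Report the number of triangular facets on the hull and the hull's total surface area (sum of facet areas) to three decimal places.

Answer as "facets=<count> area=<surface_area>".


facets=6 area=600.544

5 of the 5 inputs are extreme points: [0, 1, 2, 3, 4].

Per-facet area ½‖(b−a)×(c−a)‖:
  f1: (p4, p2, p1) → 134.7623
  f2: (p4, p3, p1) → 114.8488
  f3: (p4, p3, p2) → 129.9242
  f4: (p0, p2, p1) → 97.7572
  f5: (p0, p3, p1) → 44.5073
  f6: (p0, p3, p2) → 78.7442
Σ area = 600.544

Euler: V−E+F = 5−9+6 = 2.


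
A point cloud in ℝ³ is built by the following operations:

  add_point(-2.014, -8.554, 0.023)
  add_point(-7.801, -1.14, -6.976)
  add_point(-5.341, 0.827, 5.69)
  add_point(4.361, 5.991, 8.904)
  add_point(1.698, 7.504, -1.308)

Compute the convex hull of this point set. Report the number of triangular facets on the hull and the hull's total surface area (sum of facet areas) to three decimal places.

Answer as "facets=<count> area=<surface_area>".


facets=6 area=421.589

5 of the 5 inputs are extreme points: [0, 1, 2, 3, 4].

Per-facet area ½‖(b−a)×(c−a)‖:
  f1: (p4, p0, p1) → 80.8596
  f2: (p4, p0, p3) → 87.0246
  f3: (p2, p0, p1) → 62.4818
  f4: (p2, p0, p3) → 63.2852
  f5: (p2, p4, p1) → 72.4421
  f6: (p2, p4, p3) → 55.4961
Σ area = 421.589

Euler characteristic 5−9+6 = 2 ✓


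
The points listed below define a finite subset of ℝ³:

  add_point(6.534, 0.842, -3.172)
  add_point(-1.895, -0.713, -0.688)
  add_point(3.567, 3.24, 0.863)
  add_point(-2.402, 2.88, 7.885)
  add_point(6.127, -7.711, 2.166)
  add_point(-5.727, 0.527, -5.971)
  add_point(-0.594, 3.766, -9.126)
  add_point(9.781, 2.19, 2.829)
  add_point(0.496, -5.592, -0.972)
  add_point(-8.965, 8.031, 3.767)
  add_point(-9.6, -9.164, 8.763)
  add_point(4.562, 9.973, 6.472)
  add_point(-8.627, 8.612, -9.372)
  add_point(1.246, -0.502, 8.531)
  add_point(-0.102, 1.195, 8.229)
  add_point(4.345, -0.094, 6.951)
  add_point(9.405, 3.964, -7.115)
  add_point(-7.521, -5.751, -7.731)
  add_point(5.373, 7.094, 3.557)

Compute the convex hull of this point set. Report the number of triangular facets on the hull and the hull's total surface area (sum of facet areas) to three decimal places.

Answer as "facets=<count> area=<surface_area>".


facets=22 area=1289.370

Extreme-point indices: [3, 4, 6, 7, 9, 10, 11, 12, 13, 14, 15, 16, 17] — 13 of 19 on the boundary.

Facet areas (half cross-product norm):
  f1: (p17, p12, p10) → 117.3681
  f2: (p9, p12, p10) → 111.5940
  f3: (p9, p11, p12) → 90.4155
  f4: (p4, p17, p10) → 125.4289
  f5: (p4, p13, p10) → 74.7499
  f6: (p16, p4, p7) → 53.2279
  f7: (p16, p4, p17) → 124.7721
  f8: (p16, p11, p7) → 49.7732
  f9: (p16, p11, p12) → 140.3168
  f10: (p14, p13, p11) → 10.0541
  f11: (p15, p11, p7) → 33.8230
  f12: (p15, p13, p11) → 17.4349
  f13: (p15, p4, p7) → 32.4345
  f14: (p15, p4, p13) → 15.2644
  f15: (p6, p17, p12) → 55.4306
  f16: (p6, p16, p12) → 26.4009
  f17: (p6, p16, p17) → 49.8762
  f18: (p3, p9, p11) → 46.6765
  f19: (p3, p14, p11) → 14.3054
  f20: (p3, p9, p10) → 64.7483
  f21: (p3, p13, p10) → 34.4492
  f22: (p3, p14, p13) → 0.8248
Σ area = 1289.370

Check V−E+F: 13 − 33 + 22 = 2.


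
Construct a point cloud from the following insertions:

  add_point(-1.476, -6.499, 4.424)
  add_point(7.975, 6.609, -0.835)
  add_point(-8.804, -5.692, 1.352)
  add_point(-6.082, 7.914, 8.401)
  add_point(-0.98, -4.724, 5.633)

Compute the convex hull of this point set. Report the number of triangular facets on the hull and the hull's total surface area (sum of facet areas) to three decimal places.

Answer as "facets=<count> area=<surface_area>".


facets=6 area=381.881

Hull vertices (5/5): indices [0, 1, 2, 3, 4].

Area of each hull facet:
  f1: (p3, p1, p2) → 129.3721
  f2: (p0, p1, p2) → 64.4470
  f3: (p4, p3, p2) → 61.8765
  f4: (p4, p0, p2) → 8.2901
  f5: (p4, p3, p1) → 102.5925
  f6: (p4, p0, p1) → 15.3026
Σ area = 381.881

Euler: V−E+F = 5−9+6 = 2.


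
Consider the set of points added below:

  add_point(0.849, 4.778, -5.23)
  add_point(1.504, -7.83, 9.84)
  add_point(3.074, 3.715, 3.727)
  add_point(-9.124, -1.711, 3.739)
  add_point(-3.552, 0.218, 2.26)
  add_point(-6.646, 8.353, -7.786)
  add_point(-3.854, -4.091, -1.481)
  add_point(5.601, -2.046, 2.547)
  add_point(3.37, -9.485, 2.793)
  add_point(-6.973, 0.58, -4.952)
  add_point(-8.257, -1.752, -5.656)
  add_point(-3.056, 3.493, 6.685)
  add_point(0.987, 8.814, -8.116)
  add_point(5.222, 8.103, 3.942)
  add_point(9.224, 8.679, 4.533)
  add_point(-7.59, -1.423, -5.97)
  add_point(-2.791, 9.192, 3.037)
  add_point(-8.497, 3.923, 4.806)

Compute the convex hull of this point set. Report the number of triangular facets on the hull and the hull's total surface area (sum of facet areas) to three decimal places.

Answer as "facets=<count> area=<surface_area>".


facets=20 area=947.129

Extreme-point indices: [1, 3, 5, 7, 8, 10, 11, 12, 14, 15, 16, 17] — 12 of 18 on the boundary.

Area of each hull facet:
  f1: (p10, p8, p3) → 68.8367
  f2: (p1, p8, p3) → 50.7800
  f3: (p1, p8, p14) → 69.8842
  f4: (p16, p12, p14) → 69.9104
  f5: (p7, p8, p14) → 9.2284
  f6: (p7, p12, p14) → 82.5166
  f7: (p7, p12, p8) → 49.8118
  f8: (p15, p12, p8) → 109.3921
  f9: (p15, p10, p8) → 6.4625
  f10: (p11, p1, p14) → 84.9873
  f11: (p11, p16, p14) → 40.9499
  f12: (p5, p16, p12) → 42.0883
  f13: (p5, p15, p12) → 37.7251
  f14: (p5, p15, p10) → 3.3732
  f15: (p17, p11, p16) → 19.1449
  f16: (p17, p5, p16) → 45.7359
  f17: (p17, p1, p3) → 38.0428
  f18: (p17, p11, p1) → 31.7354
  f19: (p17, p10, p3) → 26.7753
  f20: (p17, p5, p10) → 59.7478
Σ area = 947.129

Check V−E+F: 12 − 30 + 20 = 2.


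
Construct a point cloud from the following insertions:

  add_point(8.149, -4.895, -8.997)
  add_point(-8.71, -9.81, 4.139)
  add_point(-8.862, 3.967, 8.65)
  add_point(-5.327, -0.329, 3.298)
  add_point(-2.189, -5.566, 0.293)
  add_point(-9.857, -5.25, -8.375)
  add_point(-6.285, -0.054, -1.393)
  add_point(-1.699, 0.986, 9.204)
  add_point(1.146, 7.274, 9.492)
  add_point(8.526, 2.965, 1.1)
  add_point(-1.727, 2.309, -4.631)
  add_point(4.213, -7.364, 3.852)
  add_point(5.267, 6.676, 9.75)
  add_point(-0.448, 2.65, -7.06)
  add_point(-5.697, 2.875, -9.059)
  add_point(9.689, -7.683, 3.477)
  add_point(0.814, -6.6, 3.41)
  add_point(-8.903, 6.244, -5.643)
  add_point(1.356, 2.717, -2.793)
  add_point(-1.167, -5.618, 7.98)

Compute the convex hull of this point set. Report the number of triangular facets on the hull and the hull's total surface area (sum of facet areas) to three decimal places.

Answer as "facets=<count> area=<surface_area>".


facets=22 area=1266.484

Hull vertices (13/20): indices [0, 1, 2, 5, 7, 8, 9, 12, 13, 14, 15, 17, 19].

Facet areas (half cross-product norm):
  f1: (p0, p1, p5) → 120.3179
  f2: (p0, p1, p15) → 119.0913
  f3: (p2, p1, p5) → 96.8477
  f4: (p19, p1, p15) → 48.9290
  f5: (p19, p2, p1) → 57.6337
  f6: (p17, p2, p5) → 85.5302
  f7: (p17, p2, p8) → 76.4794
  f8: (p9, p0, p15) → 63.6714
  f9: (p7, p2, p8) → 26.8500
  f10: (p7, p19, p2) → 23.5887
  f11: (p14, p0, p5) → 72.6140
  f12: (p14, p17, p5) → 25.7541
  f13: (p12, p9, p15) → 53.4474
  f14: (p12, p19, p15) → 81.4416
  f15: (p12, p17, p8) → 30.6816
  f16: (p12, p9, p17) → 94.3440
  f17: (p12, p7, p8) → 13.8381
  f18: (p12, p7, p19) → 24.9650
  f19: (p13, p9, p17) → 46.7161
  f20: (p13, p14, p17) → 15.3006
  f21: (p13, p9, p0) → 63.9072
  f22: (p13, p14, p0) → 24.5355
Σ area = 1266.484

Euler characteristic 13−33+22 = 2 ✓


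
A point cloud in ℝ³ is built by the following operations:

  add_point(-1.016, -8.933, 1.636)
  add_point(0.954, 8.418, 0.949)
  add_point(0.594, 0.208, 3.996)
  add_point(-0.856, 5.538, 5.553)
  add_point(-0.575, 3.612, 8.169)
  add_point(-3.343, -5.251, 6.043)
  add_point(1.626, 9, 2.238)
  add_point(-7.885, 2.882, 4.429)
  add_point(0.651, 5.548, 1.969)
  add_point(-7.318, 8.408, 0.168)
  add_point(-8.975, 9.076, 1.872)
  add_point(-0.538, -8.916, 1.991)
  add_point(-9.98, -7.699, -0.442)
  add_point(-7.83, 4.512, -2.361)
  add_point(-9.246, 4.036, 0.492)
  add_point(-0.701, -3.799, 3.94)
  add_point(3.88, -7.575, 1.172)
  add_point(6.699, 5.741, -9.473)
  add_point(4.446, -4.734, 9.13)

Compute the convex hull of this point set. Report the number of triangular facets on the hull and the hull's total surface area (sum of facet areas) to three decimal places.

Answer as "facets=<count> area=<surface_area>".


Extreme-point indices: [0, 4, 5, 6, 7, 9, 10, 11, 12, 13, 14, 16, 17, 18] — 14 of 19 on the boundary.

Area of each hull facet:
  f1: (p6, p10, p17) → 65.2854
  f2: (p6, p18, p17) → 102.3222
  f3: (p13, p17, p12) → 97.2644
  f4: (p16, p18, p17) → 69.5766
  f5: (p7, p10, p12) → 31.1272
  f6: (p14, p10, p12) → 5.7619
  f7: (p14, p13, p12) → 18.8890
  f8: (p14, p13, p10) → 8.4057
  f9: (p9, p10, p17) → 4.7593
  f10: (p9, p13, p17) → 37.7952
  f11: (p9, p13, p10) → 4.9076
  f12: (p0, p17, p12) → 91.5770
  f13: (p0, p16, p17) → 40.0502
  f14: (p5, p7, p12) → 44.1677
  f15: (p4, p5, p18) → 36.4829
  f16: (p4, p5, p7) → 35.2314
  f17: (p4, p6, p18) → 35.5139
  f18: (p4, p7, p10) → 27.2168
  f19: (p4, p6, p10) → 42.8343
  f20: (p11, p16, p18) → 19.8554
  f21: (p11, p0, p16) → 1.0490
  f22: (p11, p5, p18) → 25.5071
  f23: (p11, p0, p12) → 1.1797
  f24: (p11, p5, p12) → 28.2719
Σ area = 875.032

Euler characteristic 14−36+24 = 2 ✓

facets=24 area=875.032


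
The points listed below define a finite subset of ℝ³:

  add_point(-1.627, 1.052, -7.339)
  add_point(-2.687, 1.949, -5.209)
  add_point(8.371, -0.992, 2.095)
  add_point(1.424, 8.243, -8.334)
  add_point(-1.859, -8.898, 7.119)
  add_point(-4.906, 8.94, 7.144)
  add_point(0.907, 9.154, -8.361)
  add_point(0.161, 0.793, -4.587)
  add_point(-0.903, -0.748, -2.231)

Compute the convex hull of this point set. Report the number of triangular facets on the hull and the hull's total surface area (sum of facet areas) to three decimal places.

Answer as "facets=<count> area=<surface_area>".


facets=10 area=596.214

Extreme-point indices: [0, 1, 2, 3, 4, 5, 6] — 7 of 9 on the boundary.

Facet areas (half cross-product norm):
  f1: (p4, p2, p5) → 112.8778
  f2: (p6, p2, p5) → 121.3197
  f3: (p1, p4, p5) → 112.0548
  f4: (p1, p6, p5) → 62.0865
  f5: (p0, p1, p6) → 10.8036
  f6: (p0, p1, p4) → 19.3824
  f7: (p0, p4, p2) → 94.4193
  f8: (p3, p6, p2) → 5.3640
  f9: (p3, p0, p2) → 54.6240
  f10: (p3, p0, p6) → 3.2817
Σ area = 596.214

Euler: V−E+F = 7−15+10 = 2.


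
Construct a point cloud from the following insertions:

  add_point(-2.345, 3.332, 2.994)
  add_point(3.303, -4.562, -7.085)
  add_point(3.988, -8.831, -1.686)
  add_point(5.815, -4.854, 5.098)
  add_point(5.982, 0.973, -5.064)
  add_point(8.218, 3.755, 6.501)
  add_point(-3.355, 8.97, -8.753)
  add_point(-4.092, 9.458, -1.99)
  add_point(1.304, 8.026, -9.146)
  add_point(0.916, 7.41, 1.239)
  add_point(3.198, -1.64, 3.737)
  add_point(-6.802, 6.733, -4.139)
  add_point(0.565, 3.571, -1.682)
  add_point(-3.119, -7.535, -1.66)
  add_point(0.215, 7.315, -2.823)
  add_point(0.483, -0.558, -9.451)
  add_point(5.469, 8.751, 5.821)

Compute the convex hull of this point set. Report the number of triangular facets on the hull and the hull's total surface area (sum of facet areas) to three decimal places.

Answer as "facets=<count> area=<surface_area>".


facets=22 area=782.028

13 of the 17 inputs are extreme points: [0, 1, 2, 3, 4, 5, 6, 7, 8, 11, 13, 15, 16].

Area of each hull facet:
  f1: (p13, p15, p11) → 63.5790
  f2: (p16, p8, p5) → 43.7407
  f3: (p6, p15, p11) → 31.7132
  f4: (p6, p8, p15) → 20.4608
  f5: (p6, p16, p8) → 36.5325
  f6: (p4, p2, p5) → 63.7975
  f7: (p4, p8, p5) → 53.5866
  f8: (p3, p2, p5) → 27.4645
  f9: (p3, p13, p2) → 28.9093
  f10: (p7, p6, p11) → 13.3196
  f11: (p7, p6, p16) → 35.5306
  f12: (p1, p8, p15) → 17.4691
  f13: (p1, p4, p8) → 29.0082
  f14: (p1, p4, p2) → 21.7145
  f15: (p1, p13, p2) → 24.4521
  f16: (p1, p13, p15) → 24.0218
  f17: (p0, p3, p13) → 59.2970
  f18: (p0, p13, p11) → 53.7409
  f19: (p0, p16, p5) → 28.4264
  f20: (p0, p3, p5) → 47.4410
  f21: (p0, p7, p11) → 17.7961
  f22: (p0, p7, p16) → 40.0269
Σ area = 782.028

Euler: V−E+F = 13−33+22 = 2.


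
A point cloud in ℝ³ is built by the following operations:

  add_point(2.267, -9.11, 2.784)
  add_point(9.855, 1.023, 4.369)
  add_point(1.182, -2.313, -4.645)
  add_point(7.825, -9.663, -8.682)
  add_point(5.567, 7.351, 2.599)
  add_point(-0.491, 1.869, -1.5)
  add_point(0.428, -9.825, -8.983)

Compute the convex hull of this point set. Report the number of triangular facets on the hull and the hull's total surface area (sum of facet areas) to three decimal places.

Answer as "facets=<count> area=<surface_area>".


7 of the 7 inputs are extreme points: [0, 1, 2, 3, 4, 5, 6].

Per-facet area ½‖(b−a)×(c−a)‖:
  f1: (p0, p6, p5) → 68.1651
  f2: (p0, p4, p5) → 53.7787
  f3: (p0, p4, p1) → 47.9383
  f4: (p2, p6, p5) → 9.6168
  f5: (p2, p4, p5) → 21.5754
  f6: (p3, p2, p6) → 31.9829
  f7: (p3, p2, p4) → 58.8082
  f8: (p3, p4, p1) → 64.2006
  f9: (p3, p0, p1) → 80.8368
  f10: (p3, p0, p6) → 43.3237
Σ area = 480.227

Check V−E+F: 7 − 15 + 10 = 2.

facets=10 area=480.227


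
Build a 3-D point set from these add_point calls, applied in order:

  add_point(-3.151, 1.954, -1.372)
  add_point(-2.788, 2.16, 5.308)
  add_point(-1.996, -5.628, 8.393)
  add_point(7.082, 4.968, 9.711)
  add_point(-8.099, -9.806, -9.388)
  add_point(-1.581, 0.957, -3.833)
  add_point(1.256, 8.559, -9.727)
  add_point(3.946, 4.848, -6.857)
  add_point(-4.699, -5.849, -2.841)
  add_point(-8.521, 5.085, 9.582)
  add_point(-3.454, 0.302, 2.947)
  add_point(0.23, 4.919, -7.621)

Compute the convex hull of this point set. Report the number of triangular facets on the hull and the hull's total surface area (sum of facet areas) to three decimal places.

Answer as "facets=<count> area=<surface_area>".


Extreme-point indices: [2, 3, 4, 6, 7, 9] — 6 of 12 on the boundary.

Area of each hull facet:
  f1: (p6, p3, p9) → 153.7831
  f2: (p6, p4, p9) → 210.9398
  f3: (p2, p3, p9) → 83.7624
  f4: (p2, p4, p9) → 120.6211
  f5: (p2, p4, p3) → 120.0945
  f6: (p7, p4, p3) → 156.1244
  f7: (p7, p6, p3) → 36.1623
  f8: (p7, p6, p4) → 51.2191
Σ area = 932.707

Euler: V−E+F = 6−12+8 = 2.

facets=8 area=932.707


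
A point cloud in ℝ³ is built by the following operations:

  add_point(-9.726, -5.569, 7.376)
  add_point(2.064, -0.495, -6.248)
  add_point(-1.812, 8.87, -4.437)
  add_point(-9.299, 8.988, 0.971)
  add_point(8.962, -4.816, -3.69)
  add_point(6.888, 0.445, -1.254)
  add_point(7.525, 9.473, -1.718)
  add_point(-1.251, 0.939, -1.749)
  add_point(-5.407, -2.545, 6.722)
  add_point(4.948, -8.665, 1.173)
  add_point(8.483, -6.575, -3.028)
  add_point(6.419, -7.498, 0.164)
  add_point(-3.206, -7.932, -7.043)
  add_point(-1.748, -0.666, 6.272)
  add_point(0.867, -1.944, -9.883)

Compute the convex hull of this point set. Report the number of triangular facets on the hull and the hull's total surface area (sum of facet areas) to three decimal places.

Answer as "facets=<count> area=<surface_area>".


12 of the 15 inputs are extreme points: [0, 2, 3, 4, 6, 8, 9, 10, 11, 12, 13, 14].

Per-facet area ½‖(b−a)×(c−a)‖:
  f1: (p14, p6, p4) → 74.0356
  f2: (p13, p3, p6) → 100.1471
  f3: (p12, p3, p0) → 123.6001
  f4: (p12, p3, p14) → 71.7081
  f5: (p2, p14, p6) → 60.3853
  f6: (p2, p3, p6) → 35.5673
  f7: (p2, p3, p14) → 51.3335
  f8: (p11, p6, p4) → 36.2587
  f9: (p11, p13, p6) → 93.5583
  f10: (p8, p3, p0) → 34.0552
  f11: (p8, p13, p0) → 1.4932
  f12: (p8, p13, p3) → 27.3980
  f13: (p9, p13, p0) → 53.8358
  f14: (p9, p11, p13) → 12.0474
  f15: (p9, p12, p0) → 87.1753
  f16: (p10, p11, p4) → 2.9677
  f17: (p10, p9, p11) → 1.9835
  f18: (p10, p9, p12) → 33.8775
  f19: (p10, p14, p4) → 9.9246
  f20: (p10, p12, p14) → 42.9805
Σ area = 954.333

Euler: V−E+F = 12−30+20 = 2.

facets=20 area=954.333
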